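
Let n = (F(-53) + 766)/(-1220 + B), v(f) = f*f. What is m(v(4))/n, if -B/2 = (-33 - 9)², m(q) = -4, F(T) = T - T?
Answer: 9496/383 ≈ 24.794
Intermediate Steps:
F(T) = 0
v(f) = f²
B = -3528 (B = -2*(-33 - 9)² = -2*(-42)² = -2*1764 = -3528)
n = -383/2374 (n = (0 + 766)/(-1220 - 3528) = 766/(-4748) = 766*(-1/4748) = -383/2374 ≈ -0.16133)
m(v(4))/n = -4/(-383/2374) = -4*(-2374/383) = 9496/383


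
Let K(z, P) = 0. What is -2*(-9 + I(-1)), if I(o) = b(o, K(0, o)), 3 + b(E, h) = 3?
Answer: 18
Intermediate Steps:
b(E, h) = 0 (b(E, h) = -3 + 3 = 0)
I(o) = 0
-2*(-9 + I(-1)) = -2*(-9 + 0) = -2*(-9) = 18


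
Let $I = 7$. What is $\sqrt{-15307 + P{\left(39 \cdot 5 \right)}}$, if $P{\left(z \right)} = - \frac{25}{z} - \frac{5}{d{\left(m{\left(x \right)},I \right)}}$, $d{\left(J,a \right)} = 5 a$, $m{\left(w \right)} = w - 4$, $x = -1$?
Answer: $\frac{107 i \sqrt{99645}}{273} \approx 123.72 i$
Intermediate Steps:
$m{\left(w \right)} = -4 + w$
$P{\left(z \right)} = - \frac{1}{7} - \frac{25}{z}$ ($P{\left(z \right)} = - \frac{25}{z} - \frac{5}{5 \cdot 7} = - \frac{25}{z} - \frac{5}{35} = - \frac{25}{z} - \frac{1}{7} = - \frac{1}{7} - \frac{25}{z}$)
$\sqrt{-15307 + P{\left(39 \cdot 5 \right)}} = \sqrt{-15307 + \frac{-175 - 39 \cdot 5}{7 \cdot 39 \cdot 5}} = \sqrt{-15307 + \frac{-175 - 195}{7 \cdot 195}} = \sqrt{-15307 + \frac{1}{7} \cdot \frac{1}{195} \left(-175 - 195\right)} = \sqrt{-15307 + \frac{1}{7} \cdot \frac{1}{195} \left(-370\right)} = \sqrt{-15307 - \frac{74}{273}} = \sqrt{- \frac{4178885}{273}} = \frac{107 i \sqrt{99645}}{273}$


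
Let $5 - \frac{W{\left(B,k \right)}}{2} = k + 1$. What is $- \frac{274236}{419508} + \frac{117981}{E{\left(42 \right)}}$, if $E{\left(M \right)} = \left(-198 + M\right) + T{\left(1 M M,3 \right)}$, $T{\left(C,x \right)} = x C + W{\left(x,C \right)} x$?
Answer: $- \frac{1416150817}{63205872} \approx -22.405$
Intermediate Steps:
$W{\left(B,k \right)} = 8 - 2 k$ ($W{\left(B,k \right)} = 10 - 2 \left(k + 1\right) = 10 - 2 \left(1 + k\right) = 10 - \left(2 + 2 k\right) = 8 - 2 k$)
$T{\left(C,x \right)} = C x + x \left(8 - 2 C\right)$ ($T{\left(C,x \right)} = x C + \left(8 - 2 C\right) x = C x + x \left(8 - 2 C\right)$)
$E{\left(M \right)} = -174 + M - 3 M^{2}$ ($E{\left(M \right)} = \left(-198 + M\right) + 3 \left(8 - 1 M M\right) = \left(-198 + M\right) + 3 \left(8 - M M\right) = \left(-198 + M\right) + 3 \left(8 - M^{2}\right) = \left(-198 + M\right) - \left(-24 + 3 M^{2}\right) = -174 + M - 3 M^{2}$)
$- \frac{274236}{419508} + \frac{117981}{E{\left(42 \right)}} = - \frac{274236}{419508} + \frac{117981}{-174 + 42 - 3 \cdot 42^{2}} = \left(-274236\right) \frac{1}{419508} + \frac{117981}{-174 + 42 - 5292} = - \frac{22853}{34959} + \frac{117981}{-174 + 42 - 5292} = - \frac{22853}{34959} + \frac{117981}{-5424} = - \frac{22853}{34959} + 117981 \left(- \frac{1}{5424}\right) = - \frac{22853}{34959} - \frac{39327}{1808} = - \frac{1416150817}{63205872}$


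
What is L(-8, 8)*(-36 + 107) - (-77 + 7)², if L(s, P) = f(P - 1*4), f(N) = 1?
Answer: -4829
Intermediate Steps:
L(s, P) = 1
L(-8, 8)*(-36 + 107) - (-77 + 7)² = 1*(-36 + 107) - (-77 + 7)² = 1*71 - 1*(-70)² = 71 - 1*4900 = 71 - 4900 = -4829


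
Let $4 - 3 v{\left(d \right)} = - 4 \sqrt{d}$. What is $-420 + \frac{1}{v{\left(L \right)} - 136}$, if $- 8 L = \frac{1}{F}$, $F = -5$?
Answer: $- \frac{57126470}{136013} - \frac{\sqrt{10}}{272026} \approx -420.01$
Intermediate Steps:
$L = \frac{1}{40}$ ($L = - \frac{1}{8 \left(-5\right)} = \left(- \frac{1}{8}\right) \left(- \frac{1}{5}\right) = \frac{1}{40} \approx 0.025$)
$v{\left(d \right)} = \frac{4}{3} + \frac{4 \sqrt{d}}{3}$ ($v{\left(d \right)} = \frac{4}{3} - \frac{\left(-4\right) \sqrt{d}}{3} = \frac{4}{3} + \frac{4 \sqrt{d}}{3}$)
$-420 + \frac{1}{v{\left(L \right)} - 136} = -420 + \frac{1}{\left(\frac{4}{3} + \frac{4}{3 \cdot 2 \sqrt{10}}\right) - 136} = -420 + \frac{1}{\left(\frac{4}{3} + \frac{4 \frac{\sqrt{10}}{20}}{3}\right) - 136} = -420 + \frac{1}{\left(\frac{4}{3} + \frac{\sqrt{10}}{15}\right) - 136} = -420 + \frac{1}{- \frac{404}{3} + \frac{\sqrt{10}}{15}}$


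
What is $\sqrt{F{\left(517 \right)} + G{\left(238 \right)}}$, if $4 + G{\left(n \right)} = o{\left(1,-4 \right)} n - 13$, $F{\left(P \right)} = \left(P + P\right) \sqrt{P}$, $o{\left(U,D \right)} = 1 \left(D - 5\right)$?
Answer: $\sqrt{-2159 + 1034 \sqrt{517}} \approx 146.12$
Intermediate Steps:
$o{\left(U,D \right)} = -5 + D$ ($o{\left(U,D \right)} = 1 \left(-5 + D\right) = -5 + D$)
$F{\left(P \right)} = 2 P^{\frac{3}{2}}$ ($F{\left(P \right)} = 2 P \sqrt{P} = 2 P^{\frac{3}{2}}$)
$G{\left(n \right)} = -17 - 9 n$ ($G{\left(n \right)} = -4 + \left(\left(-5 - 4\right) n - 13\right) = -4 - \left(13 + 9 n\right) = -17 - 9 n$)
$\sqrt{F{\left(517 \right)} + G{\left(238 \right)}} = \sqrt{2 \cdot 517^{\frac{3}{2}} - 2159} = \sqrt{2 \cdot 517 \sqrt{517} - 2159} = \sqrt{1034 \sqrt{517} - 2159} = \sqrt{-2159 + 1034 \sqrt{517}}$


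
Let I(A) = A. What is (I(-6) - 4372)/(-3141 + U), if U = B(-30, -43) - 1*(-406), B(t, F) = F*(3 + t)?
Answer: 2189/787 ≈ 2.7814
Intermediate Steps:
U = 1567 (U = -43*(3 - 30) - 1*(-406) = -43*(-27) + 406 = 1161 + 406 = 1567)
(I(-6) - 4372)/(-3141 + U) = (-6 - 4372)/(-3141 + 1567) = -4378/(-1574) = -4378*(-1/1574) = 2189/787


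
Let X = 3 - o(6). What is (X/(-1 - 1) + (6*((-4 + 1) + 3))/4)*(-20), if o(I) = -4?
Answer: 70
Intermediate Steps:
X = 7 (X = 3 - 1*(-4) = 3 + 4 = 7)
(X/(-1 - 1) + (6*((-4 + 1) + 3))/4)*(-20) = (7/(-1 - 1) + (6*((-4 + 1) + 3))/4)*(-20) = (7/(-2) + (6*(-3 + 3))*(1/4))*(-20) = (7*(-1/2) + (6*0)*(1/4))*(-20) = (-7/2 + 0*(1/4))*(-20) = (-7/2 + 0)*(-20) = -7/2*(-20) = 70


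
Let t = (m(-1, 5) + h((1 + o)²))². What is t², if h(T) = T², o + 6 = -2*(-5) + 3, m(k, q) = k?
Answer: 281200199450625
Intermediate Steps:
o = 7 (o = -6 + (-2*(-5) + 3) = -6 + (10 + 3) = -6 + 13 = 7)
t = 16769025 (t = (-1 + ((1 + 7)²)²)² = (-1 + (8²)²)² = (-1 + 64²)² = (-1 + 4096)² = 4095² = 16769025)
t² = 16769025² = 281200199450625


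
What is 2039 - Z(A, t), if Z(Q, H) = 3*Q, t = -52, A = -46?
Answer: 2177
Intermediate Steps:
2039 - Z(A, t) = 2039 - 3*(-46) = 2039 - 1*(-138) = 2039 + 138 = 2177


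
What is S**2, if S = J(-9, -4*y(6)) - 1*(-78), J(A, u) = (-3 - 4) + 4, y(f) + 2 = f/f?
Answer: 5625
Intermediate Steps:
y(f) = -1 (y(f) = -2 + f/f = -2 + 1 = -1)
J(A, u) = -3 (J(A, u) = -7 + 4 = -3)
S = 75 (S = -3 - 1*(-78) = -3 + 78 = 75)
S**2 = 75**2 = 5625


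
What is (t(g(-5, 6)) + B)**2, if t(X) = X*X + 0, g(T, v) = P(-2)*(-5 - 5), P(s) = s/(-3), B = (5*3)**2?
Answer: 5880625/81 ≈ 72600.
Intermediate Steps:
B = 225 (B = 15**2 = 225)
P(s) = -s/3 (P(s) = s*(-1/3) = -s/3)
g(T, v) = -20/3 (g(T, v) = (-1/3*(-2))*(-5 - 5) = (2/3)*(-10) = -20/3)
t(X) = X**2 (t(X) = X**2 + 0 = X**2)
(t(g(-5, 6)) + B)**2 = ((-20/3)**2 + 225)**2 = (400/9 + 225)**2 = (2425/9)**2 = 5880625/81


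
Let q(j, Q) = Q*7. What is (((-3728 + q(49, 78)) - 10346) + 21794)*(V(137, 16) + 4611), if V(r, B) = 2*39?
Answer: 38759274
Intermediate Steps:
q(j, Q) = 7*Q
V(r, B) = 78
(((-3728 + q(49, 78)) - 10346) + 21794)*(V(137, 16) + 4611) = (((-3728 + 7*78) - 10346) + 21794)*(78 + 4611) = (((-3728 + 546) - 10346) + 21794)*4689 = ((-3182 - 10346) + 21794)*4689 = (-13528 + 21794)*4689 = 8266*4689 = 38759274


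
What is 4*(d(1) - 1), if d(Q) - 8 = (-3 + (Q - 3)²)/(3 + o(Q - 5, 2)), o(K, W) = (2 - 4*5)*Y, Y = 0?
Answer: 88/3 ≈ 29.333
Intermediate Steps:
o(K, W) = 0 (o(K, W) = (2 - 4*5)*0 = (2 - 20)*0 = -18*0 = 0)
d(Q) = 7 + (-3 + Q)²/3 (d(Q) = 8 + (-3 + (Q - 3)²)/(3 + 0) = 8 + (-3 + (-3 + Q)²)/3 = 8 + (-3 + (-3 + Q)²)*(⅓) = 8 + (-1 + (-3 + Q)²/3) = 7 + (-3 + Q)²/3)
4*(d(1) - 1) = 4*((7 + (-3 + 1)²/3) - 1) = 4*((7 + (⅓)*(-2)²) - 1) = 4*((7 + (⅓)*4) - 1) = 4*((7 + 4/3) - 1) = 4*(25/3 - 1) = 4*(22/3) = 88/3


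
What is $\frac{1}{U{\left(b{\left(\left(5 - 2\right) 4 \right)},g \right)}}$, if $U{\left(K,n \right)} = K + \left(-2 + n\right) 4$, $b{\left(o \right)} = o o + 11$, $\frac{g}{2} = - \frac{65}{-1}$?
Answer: $\frac{1}{667} \approx 0.0014993$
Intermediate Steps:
$g = 130$ ($g = 2 \left(- \frac{65}{-1}\right) = 2 \left(\left(-65\right) \left(-1\right)\right) = 2 \cdot 65 = 130$)
$b{\left(o \right)} = 11 + o^{2}$ ($b{\left(o \right)} = o^{2} + 11 = 11 + o^{2}$)
$U{\left(K,n \right)} = -8 + K + 4 n$ ($U{\left(K,n \right)} = K + \left(-8 + 4 n\right) = -8 + K + 4 n$)
$\frac{1}{U{\left(b{\left(\left(5 - 2\right) 4 \right)},g \right)}} = \frac{1}{-8 + \left(11 + \left(\left(5 - 2\right) 4\right)^{2}\right) + 4 \cdot 130} = \frac{1}{-8 + \left(11 + \left(3 \cdot 4\right)^{2}\right) + 520} = \frac{1}{-8 + \left(11 + 12^{2}\right) + 520} = \frac{1}{-8 + \left(11 + 144\right) + 520} = \frac{1}{-8 + 155 + 520} = \frac{1}{667}$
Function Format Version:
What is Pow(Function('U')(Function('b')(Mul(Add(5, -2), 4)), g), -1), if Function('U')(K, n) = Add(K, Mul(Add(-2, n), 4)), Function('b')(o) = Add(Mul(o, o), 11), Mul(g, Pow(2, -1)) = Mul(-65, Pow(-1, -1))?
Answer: Rational(1, 667) ≈ 0.0014993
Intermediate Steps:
g = 130 (g = Mul(2, Mul(-65, Pow(-1, -1))) = Mul(2, Mul(-65, -1)) = Mul(2, 65) = 130)
Function('b')(o) = Add(11, Pow(o, 2)) (Function('b')(o) = Add(Pow(o, 2), 11) = Add(11, Pow(o, 2)))
Function('U')(K, n) = Add(-8, K, Mul(4, n)) (Function('U')(K, n) = Add(K, Add(-8, Mul(4, n))) = Add(-8, K, Mul(4, n)))
Pow(Function('U')(Function('b')(Mul(Add(5, -2), 4)), g), -1) = Pow(Add(-8, Add(11, Pow(Mul(Add(5, -2), 4), 2)), Mul(4, 130)), -1) = Pow(Add(-8, Add(11, Pow(Mul(3, 4), 2)), 520), -1) = Pow(Add(-8, Add(11, Pow(12, 2)), 520), -1) = Pow(Add(-8, Add(11, 144), 520), -1) = Pow(Add(-8, 155, 520), -1) = Pow(667, -1) = Rational(1, 667)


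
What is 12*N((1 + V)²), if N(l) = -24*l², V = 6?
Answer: -691488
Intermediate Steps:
12*N((1 + V)²) = 12*(-24*(1 + 6)⁴) = 12*(-24*(7²)²) = 12*(-24*49²) = 12*(-24*2401) = 12*(-57624) = -691488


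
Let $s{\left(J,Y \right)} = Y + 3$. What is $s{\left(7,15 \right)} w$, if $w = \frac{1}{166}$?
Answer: $\frac{9}{83} \approx 0.10843$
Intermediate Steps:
$s{\left(J,Y \right)} = 3 + Y$
$w = \frac{1}{166} \approx 0.0060241$
$s{\left(7,15 \right)} w = \left(3 + 15\right) \frac{1}{166} = 18 \cdot \frac{1}{166} = \frac{9}{83}$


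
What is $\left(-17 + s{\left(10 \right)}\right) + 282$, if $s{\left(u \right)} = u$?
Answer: $275$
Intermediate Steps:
$\left(-17 + s{\left(10 \right)}\right) + 282 = \left(-17 + 10\right) + 282 = -7 + 282 = 275$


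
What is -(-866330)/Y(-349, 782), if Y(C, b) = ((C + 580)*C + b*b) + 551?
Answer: 433165/265728 ≈ 1.6301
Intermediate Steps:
Y(C, b) = 551 + b² + C*(580 + C) (Y(C, b) = ((580 + C)*C + b²) + 551 = (C*(580 + C) + b²) + 551 = (b² + C*(580 + C)) + 551 = 551 + b² + C*(580 + C))
-(-866330)/Y(-349, 782) = -(-866330)/(551 + (-349)² + 782² + 580*(-349)) = -(-866330)/(551 + 121801 + 611524 - 202420) = -(-866330)/531456 = -1*(-433165/265728) = 433165/265728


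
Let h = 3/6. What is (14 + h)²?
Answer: 841/4 ≈ 210.25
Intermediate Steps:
h = ½ (h = 3*(⅙) = ½ ≈ 0.50000)
(14 + h)² = (14 + ½)² = (29/2)² = 841/4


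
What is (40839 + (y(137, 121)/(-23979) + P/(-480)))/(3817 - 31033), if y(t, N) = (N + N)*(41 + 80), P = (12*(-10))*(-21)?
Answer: -3916492837/2610449856 ≈ -1.5003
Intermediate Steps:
P = 2520 (P = -120*(-21) = 2520)
y(t, N) = 242*N (y(t, N) = (2*N)*121 = 242*N)
(40839 + (y(137, 121)/(-23979) + P/(-480)))/(3817 - 31033) = (40839 + ((242*121)/(-23979) + 2520/(-480)))/(3817 - 31033) = (40839 + (29282*(-1/23979) + 2520*(-1/480)))/(-27216) = (40839 + (-29282/23979 - 21/4))*(-1/27216) = (40839 - 620687/95916)*(-1/27216) = (3916492837/95916)*(-1/27216) = -3916492837/2610449856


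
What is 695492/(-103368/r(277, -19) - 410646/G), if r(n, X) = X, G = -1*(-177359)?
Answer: 1171841773466/9162721419 ≈ 127.89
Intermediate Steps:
G = 177359
695492/(-103368/r(277, -19) - 410646/G) = 695492/(-103368/(-19) - 410646/177359) = 695492/(-103368*(-1/19) - 410646*1/177359) = 695492/(103368/19 - 410646/177359) = 695492/(18325442838/3369821) = 695492*(3369821/18325442838) = 1171841773466/9162721419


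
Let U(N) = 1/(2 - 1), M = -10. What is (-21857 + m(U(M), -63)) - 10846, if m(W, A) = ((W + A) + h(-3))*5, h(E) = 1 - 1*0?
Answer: -33008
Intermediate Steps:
U(N) = 1 (U(N) = 1/1 = 1)
h(E) = 1 (h(E) = 1 + 0 = 1)
m(W, A) = 5 + 5*A + 5*W (m(W, A) = ((W + A) + 1)*5 = ((A + W) + 1)*5 = (1 + A + W)*5 = 5 + 5*A + 5*W)
(-21857 + m(U(M), -63)) - 10846 = (-21857 + (5 + 5*(-63) + 5*1)) - 10846 = (-21857 + (5 - 315 + 5)) - 10846 = (-21857 - 305) - 10846 = -22162 - 10846 = -33008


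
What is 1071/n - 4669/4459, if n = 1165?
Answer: -94828/742105 ≈ -0.12778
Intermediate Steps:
1071/n - 4669/4459 = 1071/1165 - 4669/4459 = 1071*(1/1165) - 4669*1/4459 = 1071/1165 - 667/637 = -94828/742105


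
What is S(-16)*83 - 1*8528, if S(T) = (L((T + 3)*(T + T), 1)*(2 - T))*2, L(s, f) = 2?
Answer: -2552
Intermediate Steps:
S(T) = 8 - 4*T (S(T) = (2*(2 - T))*2 = (4 - 2*T)*2 = 8 - 4*T)
S(-16)*83 - 1*8528 = (8 - 4*(-16))*83 - 1*8528 = (8 + 64)*83 - 8528 = 72*83 - 8528 = 5976 - 8528 = -2552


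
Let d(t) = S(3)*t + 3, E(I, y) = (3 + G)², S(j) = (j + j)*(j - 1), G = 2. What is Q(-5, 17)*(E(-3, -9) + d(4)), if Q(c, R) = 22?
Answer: 1672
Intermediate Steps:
S(j) = 2*j*(-1 + j) (S(j) = (2*j)*(-1 + j) = 2*j*(-1 + j))
E(I, y) = 25 (E(I, y) = (3 + 2)² = 5² = 25)
d(t) = 3 + 12*t (d(t) = (2*3*(-1 + 3))*t + 3 = (2*3*2)*t + 3 = 12*t + 3 = 3 + 12*t)
Q(-5, 17)*(E(-3, -9) + d(4)) = 22*(25 + (3 + 12*4)) = 22*(25 + (3 + 48)) = 22*(25 + 51) = 22*76 = 1672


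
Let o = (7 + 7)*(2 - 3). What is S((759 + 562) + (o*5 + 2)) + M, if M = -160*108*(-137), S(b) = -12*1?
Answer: 2367348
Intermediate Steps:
o = -14 (o = 14*(-1) = -14)
S(b) = -12
M = 2367360 (M = -17280*(-137) = 2367360)
S((759 + 562) + (o*5 + 2)) + M = -12 + 2367360 = 2367348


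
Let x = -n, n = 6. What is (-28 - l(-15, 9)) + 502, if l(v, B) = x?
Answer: 480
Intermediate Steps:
x = -6 (x = -1*6 = -6)
l(v, B) = -6
(-28 - l(-15, 9)) + 502 = (-28 - 1*(-6)) + 502 = (-28 + 6) + 502 = -22 + 502 = 480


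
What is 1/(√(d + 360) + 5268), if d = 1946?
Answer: 2634/13874759 - √2306/27749518 ≈ 0.00018811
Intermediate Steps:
1/(√(d + 360) + 5268) = 1/(√(1946 + 360) + 5268) = 1/(√2306 + 5268) = 1/(5268 + √2306)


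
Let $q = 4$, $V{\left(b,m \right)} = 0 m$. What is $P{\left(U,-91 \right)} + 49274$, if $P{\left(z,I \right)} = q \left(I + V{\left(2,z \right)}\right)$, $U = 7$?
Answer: $48910$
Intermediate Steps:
$V{\left(b,m \right)} = 0$
$P{\left(z,I \right)} = 4 I$ ($P{\left(z,I \right)} = 4 \left(I + 0\right) = 4 I$)
$P{\left(U,-91 \right)} + 49274 = 4 \left(-91\right) + 49274 = -364 + 49274 = 48910$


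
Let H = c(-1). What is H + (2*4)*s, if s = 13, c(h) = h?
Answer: 103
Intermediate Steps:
H = -1
H + (2*4)*s = -1 + (2*4)*13 = -1 + 8*13 = -1 + 104 = 103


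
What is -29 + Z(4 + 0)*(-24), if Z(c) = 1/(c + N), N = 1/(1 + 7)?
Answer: -383/11 ≈ -34.818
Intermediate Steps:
N = ⅛ (N = 1/8 = ⅛ ≈ 0.12500)
Z(c) = 1/(⅛ + c) (Z(c) = 1/(c + ⅛) = 1/(⅛ + c))
-29 + Z(4 + 0)*(-24) = -29 + (8/(1 + 8*(4 + 0)))*(-24) = -29 + (8/(1 + 8*4))*(-24) = -29 + (8/(1 + 32))*(-24) = -29 + (8/33)*(-24) = -29 - 64/11 = -383/11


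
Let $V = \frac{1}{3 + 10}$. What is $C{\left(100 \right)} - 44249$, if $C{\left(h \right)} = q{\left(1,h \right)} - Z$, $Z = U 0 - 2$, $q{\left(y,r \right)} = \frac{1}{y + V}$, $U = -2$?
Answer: $- \frac{619445}{14} \approx -44246.0$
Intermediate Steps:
$V = \frac{1}{13} \approx 0.076923$
$q{\left(y,r \right)} = \frac{1}{\frac{1}{13} + y}$ ($q{\left(y,r \right)} = \frac{1}{y + \frac{1}{13}} = \frac{1}{\frac{1}{13} + y}$)
$Z = -2$ ($Z = \left(-2\right) 0 - 2 = 0 - 2 = -2$)
$C{\left(h \right)} = \frac{41}{14}$ ($C{\left(h \right)} = \frac{13}{1 + 13 \cdot 1} - -2 = \frac{13}{1 + 13} + 2 = \frac{13}{14} + 2 = \frac{41}{14}$)
$C{\left(100 \right)} - 44249 = \frac{41}{14} - 44249 = - \frac{619445}{14}$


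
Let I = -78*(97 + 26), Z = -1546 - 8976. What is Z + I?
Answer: -20116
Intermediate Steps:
Z = -10522
I = -9594 (I = -78*123 = -9594)
Z + I = -10522 - 9594 = -20116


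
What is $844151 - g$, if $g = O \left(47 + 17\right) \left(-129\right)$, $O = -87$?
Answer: $125879$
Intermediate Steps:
$g = 718272$ ($g = - 87 \left(47 + 17\right) \left(-129\right) = \left(-87\right) 64 \left(-129\right) = \left(-5568\right) \left(-129\right) = 718272$)
$844151 - g = 844151 - 718272 = 125879$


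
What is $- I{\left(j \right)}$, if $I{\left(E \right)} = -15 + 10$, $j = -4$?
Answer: $5$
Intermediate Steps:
$I{\left(E \right)} = -5$
$- I{\left(j \right)} = \left(-1\right) \left(-5\right) = 5$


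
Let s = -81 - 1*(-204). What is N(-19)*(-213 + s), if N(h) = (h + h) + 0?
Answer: 3420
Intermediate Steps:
N(h) = 2*h (N(h) = 2*h + 0 = 2*h)
s = 123 (s = -81 + 204 = 123)
N(-19)*(-213 + s) = (2*(-19))*(-213 + 123) = -38*(-90) = 3420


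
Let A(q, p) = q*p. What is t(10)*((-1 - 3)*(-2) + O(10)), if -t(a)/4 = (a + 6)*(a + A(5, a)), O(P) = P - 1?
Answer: -65280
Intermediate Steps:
A(q, p) = p*q
O(P) = -1 + P
t(a) = -24*a*(6 + a) (t(a) = -4*(a + 6)*(a + a*5) = -4*(6 + a)*(a + 5*a) = -4*(6 + a)*6*a = -24*a*(6 + a))
t(10)*((-1 - 3)*(-2) + O(10)) = (24*10*(-6 - 1*10))*((-1 - 3)*(-2) + (-1 + 10)) = (24*10*(-6 - 10))*(-4*(-2) + 9) = (24*10*(-16))*(8 + 9) = -3840*17 = -65280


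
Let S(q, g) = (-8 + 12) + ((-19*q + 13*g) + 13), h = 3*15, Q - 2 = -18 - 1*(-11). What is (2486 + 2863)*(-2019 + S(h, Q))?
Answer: -15629778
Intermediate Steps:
Q = -5 (Q = 2 + (-18 - 1*(-11)) = 2 + (-18 + 11) = 2 - 7 = -5)
h = 45
S(q, g) = 17 - 19*q + 13*g (S(q, g) = 4 + (13 - 19*q + 13*g) = 17 - 19*q + 13*g)
(2486 + 2863)*(-2019 + S(h, Q)) = (2486 + 2863)*(-2019 + (17 - 19*45 + 13*(-5))) = 5349*(-2019 + (17 - 855 - 65)) = 5349*(-2019 - 903) = 5349*(-2922) = -15629778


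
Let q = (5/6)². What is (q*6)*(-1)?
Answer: -25/6 ≈ -4.1667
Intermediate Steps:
q = 25/36 (q = (5*(⅙))² = (⅚)² = 25/36 ≈ 0.69444)
(q*6)*(-1) = ((25/36)*6)*(-1) = (25/6)*(-1) = -25/6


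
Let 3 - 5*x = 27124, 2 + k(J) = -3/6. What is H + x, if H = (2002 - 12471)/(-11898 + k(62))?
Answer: -645402231/119005 ≈ -5423.3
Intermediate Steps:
k(J) = -5/2 (k(J) = -2 - 3/6 = -2 + (⅙)*(-3) = -2 - ½ = -5/2)
x = -27121/5 (x = ⅗ - ⅕*27124 = ⅗ - 27124/5 = -27121/5 ≈ -5424.2)
H = 20938/23801 (H = (2002 - 12471)/(-11898 - 5/2) = -10469/(-23801/2) = -10469*(-2/23801) = 20938/23801 ≈ 0.87971)
H + x = 20938/23801 - 27121/5 = -645402231/119005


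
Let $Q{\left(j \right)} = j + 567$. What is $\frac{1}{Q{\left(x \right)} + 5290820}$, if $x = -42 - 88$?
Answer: $\frac{1}{5291257} \approx 1.8899 \cdot 10^{-7}$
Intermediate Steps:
$x = -130$ ($x = -42 - 88 = -130$)
$Q{\left(j \right)} = 567 + j$
$\frac{1}{Q{\left(x \right)} + 5290820} = \frac{1}{\left(567 - 130\right) + 5290820} = \frac{1}{437 + 5290820} = \frac{1}{5291257}$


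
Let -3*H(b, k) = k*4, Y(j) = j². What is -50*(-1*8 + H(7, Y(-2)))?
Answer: 2000/3 ≈ 666.67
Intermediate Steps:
H(b, k) = -4*k/3 (H(b, k) = -k*4/3 = -4*k/3)
-50*(-1*8 + H(7, Y(-2))) = -50*(-1*8 - 4/3*(-2)²) = -50*(-8 - 4/3*4) = -50*(-8 - 16/3) = -50*(-40/3) = 2000/3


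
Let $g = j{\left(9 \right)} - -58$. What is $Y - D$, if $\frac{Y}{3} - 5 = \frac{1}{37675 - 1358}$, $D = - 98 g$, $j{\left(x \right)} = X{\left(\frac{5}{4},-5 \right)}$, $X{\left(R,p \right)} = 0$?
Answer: $\frac{206970586}{36317} \approx 5699.0$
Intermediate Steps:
$j{\left(x \right)} = 0$
$g = 58$ ($g = 0 - -58 = 0 + 58 = 58$)
$D = -5684$ ($D = \left(-98\right) 58 = -5684$)
$Y = \frac{544758}{36317}$ ($Y = 15 + \frac{3}{37675 - 1358} = 15 + \frac{3}{36317} = \frac{544758}{36317} \approx 15.0$)
$Y - D = \frac{544758}{36317} - -5684 = \frac{544758}{36317} + 5684 = \frac{206970586}{36317}$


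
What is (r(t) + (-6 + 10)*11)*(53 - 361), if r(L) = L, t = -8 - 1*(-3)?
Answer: -12012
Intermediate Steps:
t = -5 (t = -8 + 3 = -5)
(r(t) + (-6 + 10)*11)*(53 - 361) = (-5 + (-6 + 10)*11)*(53 - 361) = (-5 + 4*11)*(-308) = (-5 + 44)*(-308) = 39*(-308) = -12012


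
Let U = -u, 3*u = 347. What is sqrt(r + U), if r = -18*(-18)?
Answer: 25*sqrt(3)/3 ≈ 14.434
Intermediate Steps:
u = 347/3 (u = (1/3)*347 = 347/3 ≈ 115.67)
r = 324
U = -347/3 (U = -1*347/3 = -347/3 ≈ -115.67)
sqrt(r + U) = sqrt(324 - 347/3) = sqrt(625/3) = 25*sqrt(3)/3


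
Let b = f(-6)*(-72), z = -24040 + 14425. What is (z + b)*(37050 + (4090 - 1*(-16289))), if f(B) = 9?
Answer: -589393827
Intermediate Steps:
z = -9615
b = -648 (b = 9*(-72) = -648)
(z + b)*(37050 + (4090 - 1*(-16289))) = (-9615 - 648)*(37050 + (4090 - 1*(-16289))) = -10263*(37050 + (4090 + 16289)) = -10263*(37050 + 20379) = -10263*57429 = -589393827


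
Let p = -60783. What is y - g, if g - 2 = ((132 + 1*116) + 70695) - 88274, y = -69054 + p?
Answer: -112508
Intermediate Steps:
y = -129837 (y = -69054 - 60783 = -129837)
g = -17329 (g = 2 + (((132 + 1*116) + 70695) - 88274) = 2 + (((132 + 116) + 70695) - 88274) = 2 + ((248 + 70695) - 88274) = 2 + (70943 - 88274) = 2 - 17331 = -17329)
y - g = -129837 - 1*(-17329) = -129837 + 17329 = -112508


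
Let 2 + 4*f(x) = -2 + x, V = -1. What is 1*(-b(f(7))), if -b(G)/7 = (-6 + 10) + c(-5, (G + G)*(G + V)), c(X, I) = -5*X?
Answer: 203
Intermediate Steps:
f(x) = -1 + x/4 (f(x) = -½ + (-2 + x)/4 = -½ + (-½ + x/4) = -1 + x/4)
b(G) = -203 (b(G) = -7*((-6 + 10) - 5*(-5)) = -7*(4 + 25) = -7*29 = -203)
1*(-b(f(7))) = 1*(-1*(-203)) = 1*203 = 203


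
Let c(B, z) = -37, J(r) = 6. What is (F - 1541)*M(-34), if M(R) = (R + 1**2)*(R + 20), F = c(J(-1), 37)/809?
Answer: -575978172/809 ≈ -7.1196e+5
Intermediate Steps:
F = -37/809 ≈ -0.045735
M(R) = (1 + R)*(20 + R) (M(R) = (R + 1)*(20 + R) = (1 + R)*(20 + R))
(F - 1541)*M(-34) = (-37/809 - 1541)*(20 + (-34)**2 + 21*(-34)) = -1246706*(20 + 1156 - 714)/809 = -1246706/809*462 = -575978172/809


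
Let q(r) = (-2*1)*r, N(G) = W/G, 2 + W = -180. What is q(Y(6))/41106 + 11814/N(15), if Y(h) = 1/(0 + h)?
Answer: -840507037/863226 ≈ -973.68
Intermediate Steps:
Y(h) = 1/h
W = -182 (W = -2 - 180 = -182)
N(G) = -182/G
q(r) = -2*r
q(Y(6))/41106 + 11814/N(15) = -2/6/41106 + 11814/((-182/15)) = -2*⅙*(1/41106) + 11814/((-182*1/15)) = -⅓*1/41106 + 11814/(-182/15) = -1/123318 + 11814*(-15/182) = -1/123318 - 88605/91 = -840507037/863226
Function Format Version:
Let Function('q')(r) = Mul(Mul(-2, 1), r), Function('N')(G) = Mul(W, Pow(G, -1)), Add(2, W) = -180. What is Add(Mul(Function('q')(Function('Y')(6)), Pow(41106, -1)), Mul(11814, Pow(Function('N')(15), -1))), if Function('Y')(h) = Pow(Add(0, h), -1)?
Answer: Rational(-840507037, 863226) ≈ -973.68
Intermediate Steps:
Function('Y')(h) = Pow(h, -1)
W = -182 (W = Add(-2, -180) = -182)
Function('N')(G) = Mul(-182, Pow(G, -1))
Function('q')(r) = Mul(-2, r)
Add(Mul(Function('q')(Function('Y')(6)), Pow(41106, -1)), Mul(11814, Pow(Function('N')(15), -1))) = Add(Mul(Mul(-2, Pow(6, -1)), Pow(41106, -1)), Mul(11814, Pow(Mul(-182, Pow(15, -1)), -1))) = Add(Mul(Mul(-2, Rational(1, 6)), Rational(1, 41106)), Mul(11814, Pow(Mul(-182, Rational(1, 15)), -1))) = Add(Mul(Rational(-1, 3), Rational(1, 41106)), Mul(11814, Pow(Rational(-182, 15), -1))) = Add(Rational(-1, 123318), Mul(11814, Rational(-15, 182))) = Add(Rational(-1, 123318), Rational(-88605, 91)) = Rational(-840507037, 863226)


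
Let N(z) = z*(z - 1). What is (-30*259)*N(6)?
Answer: -233100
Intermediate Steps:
N(z) = z*(-1 + z)
(-30*259)*N(6) = (-30*259)*(6*(-1 + 6)) = -46620*5 = -7770*30 = -233100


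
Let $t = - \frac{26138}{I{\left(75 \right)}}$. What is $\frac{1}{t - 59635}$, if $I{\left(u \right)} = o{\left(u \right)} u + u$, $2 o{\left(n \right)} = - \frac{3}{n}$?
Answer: $- \frac{21}{1259803} \approx -1.6669 \cdot 10^{-5}$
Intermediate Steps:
$o{\left(n \right)} = - \frac{3}{2 n}$ ($o{\left(n \right)} = \frac{\left(-3\right) \frac{1}{n}}{2} = - \frac{3}{2 n}$)
$I{\left(u \right)} = - \frac{3}{2} + u$ ($I{\left(u \right)} = - \frac{3}{2 u} u + u = - \frac{3}{2} + u$)
$t = - \frac{7468}{21}$ ($t = - \frac{26138}{- \frac{3}{2} + 75} = - \frac{26138}{\frac{147}{2}} = \left(-26138\right) \frac{2}{147} = - \frac{7468}{21} \approx -355.62$)
$\frac{1}{t - 59635} = \frac{1}{- \frac{7468}{21} - 59635} = \frac{1}{- \frac{1259803}{21}} = - \frac{21}{1259803}$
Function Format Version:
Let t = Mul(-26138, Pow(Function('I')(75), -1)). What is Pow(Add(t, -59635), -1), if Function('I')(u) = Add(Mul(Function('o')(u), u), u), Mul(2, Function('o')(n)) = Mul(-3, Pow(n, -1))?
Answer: Rational(-21, 1259803) ≈ -1.6669e-5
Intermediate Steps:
Function('o')(n) = Mul(Rational(-3, 2), Pow(n, -1)) (Function('o')(n) = Mul(Rational(1, 2), Mul(-3, Pow(n, -1))) = Mul(Rational(-3, 2), Pow(n, -1)))
Function('I')(u) = Add(Rational(-3, 2), u) (Function('I')(u) = Add(Mul(Mul(Rational(-3, 2), Pow(u, -1)), u), u) = Add(Rational(-3, 2), u))
t = Rational(-7468, 21) (t = Mul(-26138, Pow(Add(Rational(-3, 2), 75), -1)) = Mul(-26138, Pow(Rational(147, 2), -1)) = Mul(-26138, Rational(2, 147)) = Rational(-7468, 21) ≈ -355.62)
Pow(Add(t, -59635), -1) = Pow(Add(Rational(-7468, 21), -59635), -1) = Pow(Rational(-1259803, 21), -1) = Rational(-21, 1259803)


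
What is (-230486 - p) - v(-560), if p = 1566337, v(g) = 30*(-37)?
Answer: -1795713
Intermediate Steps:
v(g) = -1110
(-230486 - p) - v(-560) = (-230486 - 1*1566337) - 1*(-1110) = (-230486 - 1566337) + 1110 = -1796823 + 1110 = -1795713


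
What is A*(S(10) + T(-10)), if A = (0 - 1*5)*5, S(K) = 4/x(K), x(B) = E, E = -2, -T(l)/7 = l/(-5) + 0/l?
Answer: 400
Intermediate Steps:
T(l) = 7*l/5 (T(l) = -7*(l/(-5) + 0/l) = -7*(l*(-⅕) + 0) = -7*(-l/5 + 0) = -(-7)*l/5 = 7*l/5)
x(B) = -2
S(K) = -2 (S(K) = 4/(-2) = 4*(-½) = -2)
A = -25 (A = (0 - 5)*5 = -5*5 = -25)
A*(S(10) + T(-10)) = -25*(-2 + (7/5)*(-10)) = -25*(-2 - 14) = -25*(-16) = 400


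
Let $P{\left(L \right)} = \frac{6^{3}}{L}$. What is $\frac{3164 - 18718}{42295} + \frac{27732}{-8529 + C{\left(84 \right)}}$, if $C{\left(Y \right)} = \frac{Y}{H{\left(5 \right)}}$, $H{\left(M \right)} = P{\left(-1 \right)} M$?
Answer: $- \frac{10682069038}{2951487365} \approx -3.6192$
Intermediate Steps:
$P{\left(L \right)} = \frac{216}{L}$
$H{\left(M \right)} = - 216 M$ ($H{\left(M \right)} = \frac{216}{-1} M = 216 \left(-1\right) M = - 216 M$)
$C{\left(Y \right)} = - \frac{Y}{1080}$ ($C{\left(Y \right)} = \frac{Y}{\left(-216\right) 5} = \frac{Y}{-1080} = Y \left(- \frac{1}{1080}\right) = - \frac{Y}{1080}$)
$\frac{3164 - 18718}{42295} + \frac{27732}{-8529 + C{\left(84 \right)}} = \frac{3164 - 18718}{42295} + \frac{27732}{-8529 - \frac{7}{90}} = \left(3164 - 18718\right) \frac{1}{42295} + \frac{27732}{-8529 - \frac{7}{90}} = \left(-15554\right) \frac{1}{42295} + \frac{27732}{- \frac{767617}{90}} = - \frac{1414}{3845} + 27732 \left(- \frac{90}{767617}\right) = - \frac{1414}{3845} - \frac{2495880}{767617} = - \frac{10682069038}{2951487365}$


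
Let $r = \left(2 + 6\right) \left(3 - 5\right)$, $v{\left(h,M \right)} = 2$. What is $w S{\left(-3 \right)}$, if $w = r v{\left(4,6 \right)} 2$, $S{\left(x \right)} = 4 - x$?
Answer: $-448$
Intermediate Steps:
$r = -16$ ($r = 8 \left(-2\right) = -16$)
$w = -64$ ($w = \left(-16\right) 2 \cdot 2 = \left(-32\right) 2 = -64$)
$w S{\left(-3 \right)} = - 64 \left(4 - -3\right) = - 64 \left(4 + 3\right) = \left(-64\right) 7 = -448$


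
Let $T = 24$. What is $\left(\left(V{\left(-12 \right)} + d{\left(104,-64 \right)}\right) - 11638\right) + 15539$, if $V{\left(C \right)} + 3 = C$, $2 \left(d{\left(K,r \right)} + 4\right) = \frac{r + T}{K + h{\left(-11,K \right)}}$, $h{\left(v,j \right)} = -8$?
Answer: $\frac{93163}{24} \approx 3881.8$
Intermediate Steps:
$d{\left(K,r \right)} = -4 + \frac{24 + r}{2 \left(-8 + K\right)}$ ($d{\left(K,r \right)} = -4 + \frac{\left(r + 24\right) \frac{1}{K - 8}}{2} = -4 + \frac{\left(24 + r\right) \frac{1}{-8 + K}}{2} = -4 + \frac{\frac{1}{-8 + K} \left(24 + r\right)}{2} = -4 + \frac{24 + r}{2 \left(-8 + K\right)}$)
$V{\left(C \right)} = -3 + C$
$\left(\left(V{\left(-12 \right)} + d{\left(104,-64 \right)}\right) - 11638\right) + 15539 = \left(\left(\left(-3 - 12\right) + \frac{88 - 64 - 832}{2 \left(-8 + 104\right)}\right) - 11638\right) + 15539 = \left(\left(-15 + \frac{88 - 64 - 832}{2 \cdot 96}\right) - 11638\right) + 15539 = \left(\left(-15 + \frac{1}{2} \cdot \frac{1}{96} \left(-808\right)\right) - 11638\right) + 15539 = \left(\left(-15 - \frac{101}{24}\right) - 11638\right) + 15539 = \left(- \frac{461}{24} - 11638\right) + 15539 = - \frac{279773}{24} + 15539 = \frac{93163}{24}$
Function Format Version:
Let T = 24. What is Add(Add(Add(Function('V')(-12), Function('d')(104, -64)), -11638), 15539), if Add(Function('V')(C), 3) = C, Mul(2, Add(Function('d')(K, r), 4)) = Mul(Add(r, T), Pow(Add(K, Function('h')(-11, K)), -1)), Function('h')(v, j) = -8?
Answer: Rational(93163, 24) ≈ 3881.8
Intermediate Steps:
Function('d')(K, r) = Add(-4, Mul(Rational(1, 2), Pow(Add(-8, K), -1), Add(24, r))) (Function('d')(K, r) = Add(-4, Mul(Rational(1, 2), Mul(Add(r, 24), Pow(Add(K, -8), -1)))) = Add(-4, Mul(Rational(1, 2), Mul(Add(24, r), Pow(Add(-8, K), -1)))) = Add(-4, Mul(Rational(1, 2), Mul(Pow(Add(-8, K), -1), Add(24, r)))) = Add(-4, Mul(Rational(1, 2), Pow(Add(-8, K), -1), Add(24, r))))
Function('V')(C) = Add(-3, C)
Add(Add(Add(Function('V')(-12), Function('d')(104, -64)), -11638), 15539) = Add(Add(Add(Add(-3, -12), Mul(Rational(1, 2), Pow(Add(-8, 104), -1), Add(88, -64, Mul(-8, 104)))), -11638), 15539) = Add(Add(Add(-15, Mul(Rational(1, 2), Pow(96, -1), Add(88, -64, -832))), -11638), 15539) = Add(Add(Add(-15, Mul(Rational(1, 2), Rational(1, 96), -808)), -11638), 15539) = Add(Add(Add(-15, Rational(-101, 24)), -11638), 15539) = Add(Add(Rational(-461, 24), -11638), 15539) = Add(Rational(-279773, 24), 15539) = Rational(93163, 24)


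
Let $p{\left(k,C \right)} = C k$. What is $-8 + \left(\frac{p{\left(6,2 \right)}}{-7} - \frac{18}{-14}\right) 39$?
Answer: $- \frac{173}{7} \approx -24.714$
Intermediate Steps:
$-8 + \left(\frac{p{\left(6,2 \right)}}{-7} - \frac{18}{-14}\right) 39 = -8 + \left(\frac{2 \cdot 6}{-7} - \frac{18}{-14}\right) 39 = -8 + \left(12 \left(- \frac{1}{7}\right) - - \frac{9}{7}\right) 39 = -8 + \left(- \frac{12}{7} + \frac{9}{7}\right) 39 = -8 - \frac{117}{7} = - \frac{173}{7}$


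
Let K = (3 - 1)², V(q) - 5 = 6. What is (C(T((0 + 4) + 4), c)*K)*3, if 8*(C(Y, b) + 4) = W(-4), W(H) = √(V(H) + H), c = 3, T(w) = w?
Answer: -48 + 3*√7/2 ≈ -44.031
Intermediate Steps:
V(q) = 11 (V(q) = 5 + 6 = 11)
W(H) = √(11 + H)
K = 4 (K = 2² = 4)
C(Y, b) = -4 + √7/8 (C(Y, b) = -4 + √(11 - 4)/8 = -4 + √7/8)
(C(T((0 + 4) + 4), c)*K)*3 = ((-4 + √7/8)*4)*3 = (-16 + √7/2)*3 = -48 + 3*√7/2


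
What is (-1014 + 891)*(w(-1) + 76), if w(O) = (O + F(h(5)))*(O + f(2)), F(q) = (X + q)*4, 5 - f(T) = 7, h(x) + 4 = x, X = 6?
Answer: 615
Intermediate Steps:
h(x) = -4 + x
f(T) = -2 (f(T) = 5 - 1*7 = 5 - 7 = -2)
F(q) = 24 + 4*q (F(q) = (6 + q)*4 = 24 + 4*q)
w(O) = (-2 + O)*(28 + O) (w(O) = (O + (24 + 4*(-4 + 5)))*(O - 2) = (O + (24 + 4*1))*(-2 + O) = (O + (24 + 4))*(-2 + O) = (O + 28)*(-2 + O) = (28 + O)*(-2 + O) = (-2 + O)*(28 + O))
(-1014 + 891)*(w(-1) + 76) = (-1014 + 891)*((-56 + (-1)² + 26*(-1)) + 76) = -123*((-56 + 1 - 26) + 76) = -123*(-81 + 76) = -123*(-5) = 615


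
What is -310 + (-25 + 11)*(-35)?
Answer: 180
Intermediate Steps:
-310 + (-25 + 11)*(-35) = -310 - 14*(-35) = -310 + 490 = 180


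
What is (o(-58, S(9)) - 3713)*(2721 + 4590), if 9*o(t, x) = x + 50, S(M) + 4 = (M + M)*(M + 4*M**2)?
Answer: -66717749/3 ≈ -2.2239e+7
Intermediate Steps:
S(M) = -4 + 2*M*(M + 4*M**2) (S(M) = -4 + (M + M)*(M + 4*M**2) = -4 + (2*M)*(M + 4*M**2) = -4 + 2*M*(M + 4*M**2))
o(t, x) = 50/9 + x/9 (o(t, x) = (x + 50)/9 = (50 + x)/9 = 50/9 + x/9)
(o(-58, S(9)) - 3713)*(2721 + 4590) = ((50/9 + (-4 + 2*9**2 + 8*9**3)/9) - 3713)*(2721 + 4590) = ((50/9 + (-4 + 2*81 + 8*729)/9) - 3713)*7311 = ((50/9 + (-4 + 162 + 5832)/9) - 3713)*7311 = ((50/9 + (1/9)*5990) - 3713)*7311 = ((50/9 + 5990/9) - 3713)*7311 = (6040/9 - 3713)*7311 = -27377/9*7311 = -66717749/3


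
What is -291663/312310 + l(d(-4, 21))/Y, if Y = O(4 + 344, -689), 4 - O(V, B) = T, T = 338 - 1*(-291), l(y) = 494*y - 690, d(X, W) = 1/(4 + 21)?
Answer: 135166397/975968750 ≈ 0.13849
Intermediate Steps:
d(X, W) = 1/25
l(y) = -690 + 494*y
T = 629 (T = 338 + 291 = 629)
O(V, B) = -625 (O(V, B) = 4 - 1*629 = 4 - 629 = -625)
Y = -625
-291663/312310 + l(d(-4, 21))/Y = -291663/312310 + (-690 + 494*(1/25))/(-625) = -291663*1/312310 + (-690 + 494/25)*(-1/625) = -291663/312310 - 16756/25*(-1/625) = -291663/312310 + 16756/15625 = 135166397/975968750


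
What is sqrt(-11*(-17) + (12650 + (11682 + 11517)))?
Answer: 6*sqrt(1001) ≈ 189.83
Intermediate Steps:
sqrt(-11*(-17) + (12650 + (11682 + 11517))) = sqrt(187 + (12650 + 23199)) = sqrt(187 + 35849) = sqrt(36036) = 6*sqrt(1001)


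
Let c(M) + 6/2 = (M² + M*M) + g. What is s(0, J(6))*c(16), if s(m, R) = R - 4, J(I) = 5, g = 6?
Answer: 515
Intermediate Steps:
s(m, R) = -4 + R
c(M) = 3 + 2*M² (c(M) = -3 + ((M² + M*M) + 6) = -3 + ((M² + M²) + 6) = -3 + (2*M² + 6) = -3 + (6 + 2*M²) = 3 + 2*M²)
s(0, J(6))*c(16) = (-4 + 5)*(3 + 2*16²) = 1*(3 + 2*256) = 1*(3 + 512) = 1*515 = 515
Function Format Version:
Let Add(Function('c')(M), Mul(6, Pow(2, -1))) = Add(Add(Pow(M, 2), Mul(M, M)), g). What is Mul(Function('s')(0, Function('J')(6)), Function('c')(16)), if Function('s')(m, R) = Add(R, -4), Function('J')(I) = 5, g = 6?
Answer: 515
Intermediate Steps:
Function('s')(m, R) = Add(-4, R)
Function('c')(M) = Add(3, Mul(2, Pow(M, 2))) (Function('c')(M) = Add(-3, Add(Add(Pow(M, 2), Mul(M, M)), 6)) = Add(-3, Add(Add(Pow(M, 2), Pow(M, 2)), 6)) = Add(-3, Add(Mul(2, Pow(M, 2)), 6)) = Add(-3, Add(6, Mul(2, Pow(M, 2)))) = Add(3, Mul(2, Pow(M, 2))))
Mul(Function('s')(0, Function('J')(6)), Function('c')(16)) = Mul(Add(-4, 5), Add(3, Mul(2, Pow(16, 2)))) = Mul(1, Add(3, Mul(2, 256))) = Mul(1, Add(3, 512)) = Mul(1, 515) = 515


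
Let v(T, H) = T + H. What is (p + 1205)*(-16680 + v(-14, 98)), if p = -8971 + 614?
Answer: 118694592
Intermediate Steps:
p = -8357
v(T, H) = H + T
(p + 1205)*(-16680 + v(-14, 98)) = (-8357 + 1205)*(-16680 + (98 - 14)) = -7152*(-16680 + 84) = -7152*(-16596) = 118694592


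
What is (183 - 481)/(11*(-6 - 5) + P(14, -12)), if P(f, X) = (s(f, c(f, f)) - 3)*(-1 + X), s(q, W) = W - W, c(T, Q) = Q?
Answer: 149/41 ≈ 3.6341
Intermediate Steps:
s(q, W) = 0
P(f, X) = 3 - 3*X (P(f, X) = (0 - 3)*(-1 + X) = -3*(-1 + X) = 3 - 3*X)
(183 - 481)/(11*(-6 - 5) + P(14, -12)) = (183 - 481)/(11*(-6 - 5) + (3 - 3*(-12))) = -298/(11*(-11) + (3 + 36)) = -298/(-121 + 39) = -298/(-82) = -298*(-1/82) = 149/41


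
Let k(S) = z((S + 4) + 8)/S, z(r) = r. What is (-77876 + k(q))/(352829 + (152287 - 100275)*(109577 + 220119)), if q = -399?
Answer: -10357379/2280750657073 ≈ -4.5412e-6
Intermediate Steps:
k(S) = (12 + S)/S (k(S) = ((S + 4) + 8)/S = ((4 + S) + 8)/S = (12 + S)/S)
(-77876 + k(q))/(352829 + (152287 - 100275)*(109577 + 220119)) = (-77876 + (12 - 399)/(-399))/(352829 + (152287 - 100275)*(109577 + 220119)) = (-77876 - 1/399*(-387))/(352829 + 52012*329696) = (-77876 + 129/133)/(352829 + 17148148352) = -10357379/133/17148501181 = -10357379/133*1/17148501181 = -10357379/2280750657073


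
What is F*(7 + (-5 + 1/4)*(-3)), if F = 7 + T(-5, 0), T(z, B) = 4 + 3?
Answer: 595/2 ≈ 297.50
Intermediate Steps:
T(z, B) = 7
F = 14 (F = 7 + 7 = 14)
F*(7 + (-5 + 1/4)*(-3)) = 14*(7 + (-5 + 1/4)*(-3)) = 14*(7 - 19/4*(-3)) = 14*(7 + 57/4) = 14*(85/4) = 595/2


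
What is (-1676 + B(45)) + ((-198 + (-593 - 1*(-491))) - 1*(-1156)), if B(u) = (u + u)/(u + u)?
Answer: -819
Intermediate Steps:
B(u) = 1 (B(u) = (2*u)/((2*u)) = (2*u)*(1/(2*u)) = 1)
(-1676 + B(45)) + ((-198 + (-593 - 1*(-491))) - 1*(-1156)) = (-1676 + 1) + ((-198 + (-593 - 1*(-491))) - 1*(-1156)) = -1675 + ((-198 + (-593 + 491)) + 1156) = -1675 + ((-198 - 102) + 1156) = -1675 + (-300 + 1156) = -1675 + 856 = -819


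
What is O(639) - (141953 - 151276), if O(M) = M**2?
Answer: 417644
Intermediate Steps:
O(639) - (141953 - 151276) = 639**2 - (141953 - 151276) = 408321 - 1*(-9323) = 408321 + 9323 = 417644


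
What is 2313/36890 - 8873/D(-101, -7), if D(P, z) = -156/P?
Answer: -16529730571/2877420 ≈ -5744.6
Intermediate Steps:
2313/36890 - 8873/D(-101, -7) = 2313/36890 - 8873/((-156/(-101))) = 2313*(1/36890) - 8873/((-156*(-1/101))) = 2313/36890 - 8873/156/101 = 2313/36890 - 8873*101/156 = 2313/36890 - 896173/156 = -16529730571/2877420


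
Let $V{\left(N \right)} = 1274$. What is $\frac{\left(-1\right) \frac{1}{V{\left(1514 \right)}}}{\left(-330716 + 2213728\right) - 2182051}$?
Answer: $\frac{1}{380975686} \approx 2.6248 \cdot 10^{-9}$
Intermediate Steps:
$\frac{\left(-1\right) \frac{1}{V{\left(1514 \right)}}}{\left(-330716 + 2213728\right) - 2182051} = \frac{\left(-1\right) \frac{1}{1274}}{\left(-330716 + 2213728\right) - 2182051} = \frac{\left(-1\right) \frac{1}{1274}}{1883012 - 2182051} = - \frac{1}{1274 \left(-299039\right)} = \left(- \frac{1}{1274}\right) \left(- \frac{1}{299039}\right) = \frac{1}{380975686}$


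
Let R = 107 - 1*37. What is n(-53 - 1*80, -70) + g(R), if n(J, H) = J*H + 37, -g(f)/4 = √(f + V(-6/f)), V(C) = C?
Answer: 9347 - 4*√85645/35 ≈ 9313.5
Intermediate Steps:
R = 70 (R = 107 - 37 = 70)
g(f) = -4*√(f - 6/f)
n(J, H) = 37 + H*J (n(J, H) = H*J + 37 = 37 + H*J)
n(-53 - 1*80, -70) + g(R) = (37 - 70*(-53 - 1*80)) - 4*√(70 - 6/70) = (37 - 70*(-53 - 80)) - 4*√(70 - 6*1/70) = (37 - 70*(-133)) - 4*√(70 - 3/35) = (37 + 9310) - 4*√85645/35 = 9347 - 4*√85645/35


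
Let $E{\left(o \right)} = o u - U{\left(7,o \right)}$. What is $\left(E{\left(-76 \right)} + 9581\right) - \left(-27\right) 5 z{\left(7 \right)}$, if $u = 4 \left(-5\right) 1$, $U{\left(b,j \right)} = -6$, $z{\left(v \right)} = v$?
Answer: $12052$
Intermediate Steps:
$u = -20$ ($u = \left(-20\right) 1 = -20$)
$E{\left(o \right)} = 6 - 20 o$ ($E{\left(o \right)} = o \left(-20\right) - -6 = - 20 o + 6 = 6 - 20 o$)
$\left(E{\left(-76 \right)} + 9581\right) - \left(-27\right) 5 z{\left(7 \right)} = \left(\left(6 - -1520\right) + 9581\right) - \left(-27\right) 5 \cdot 7 = \left(\left(6 + 1520\right) + 9581\right) - \left(-135\right) 7 = \left(1526 + 9581\right) - -945 = 11107 + 945 = 12052$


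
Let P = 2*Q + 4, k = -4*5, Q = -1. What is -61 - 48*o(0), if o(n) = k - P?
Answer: 995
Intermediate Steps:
k = -20
P = 2 (P = 2*(-1) + 4 = -2 + 4 = 2)
o(n) = -22 (o(n) = -20 - 1*2 = -20 - 2 = -22)
-61 - 48*o(0) = -61 - 48*(-22) = -61 + 1056 = 995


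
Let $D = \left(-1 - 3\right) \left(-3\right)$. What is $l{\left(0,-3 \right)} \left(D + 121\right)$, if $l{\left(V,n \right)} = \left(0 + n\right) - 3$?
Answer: $-798$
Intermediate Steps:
$D = 12$ ($D = \left(-4\right) \left(-3\right) = 12$)
$l{\left(V,n \right)} = -3 + n$ ($l{\left(V,n \right)} = n - 3 = -3 + n$)
$l{\left(0,-3 \right)} \left(D + 121\right) = \left(-3 - 3\right) \left(12 + 121\right) = \left(-6\right) 133 = -798$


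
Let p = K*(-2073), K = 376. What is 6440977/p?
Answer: -6440977/779448 ≈ -8.2635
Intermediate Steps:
p = -779448 (p = 376*(-2073) = -779448)
6440977/p = 6440977/(-779448) = 6440977*(-1/779448) = -6440977/779448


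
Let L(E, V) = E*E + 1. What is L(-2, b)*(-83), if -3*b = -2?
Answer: -415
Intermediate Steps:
b = ⅔ (b = -⅓*(-2) = ⅔ ≈ 0.66667)
L(E, V) = 1 + E² (L(E, V) = E² + 1 = 1 + E²)
L(-2, b)*(-83) = (1 + (-2)²)*(-83) = (1 + 4)*(-83) = 5*(-83) = -415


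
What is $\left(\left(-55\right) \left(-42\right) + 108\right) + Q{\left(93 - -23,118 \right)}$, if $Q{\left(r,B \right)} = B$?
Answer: $2536$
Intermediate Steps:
$\left(\left(-55\right) \left(-42\right) + 108\right) + Q{\left(93 - -23,118 \right)} = \left(\left(-55\right) \left(-42\right) + 108\right) + 118 = \left(2310 + 108\right) + 118 = 2418 + 118 = 2536$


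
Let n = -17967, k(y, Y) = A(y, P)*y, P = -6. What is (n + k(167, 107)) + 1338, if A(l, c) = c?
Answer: -17631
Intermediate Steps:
k(y, Y) = -6*y
(n + k(167, 107)) + 1338 = (-17967 - 6*167) + 1338 = (-17967 - 1002) + 1338 = -18969 + 1338 = -17631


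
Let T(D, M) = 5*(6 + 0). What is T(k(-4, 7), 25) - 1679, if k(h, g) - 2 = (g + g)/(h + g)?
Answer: -1649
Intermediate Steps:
k(h, g) = 2 + 2*g/(g + h) (k(h, g) = 2 + (g + g)/(h + g) = 2 + (2*g)/(g + h) = 2 + 2*g/(g + h))
T(D, M) = 30 (T(D, M) = 5*6 = 30)
T(k(-4, 7), 25) - 1679 = 30 - 1679 = -1649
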